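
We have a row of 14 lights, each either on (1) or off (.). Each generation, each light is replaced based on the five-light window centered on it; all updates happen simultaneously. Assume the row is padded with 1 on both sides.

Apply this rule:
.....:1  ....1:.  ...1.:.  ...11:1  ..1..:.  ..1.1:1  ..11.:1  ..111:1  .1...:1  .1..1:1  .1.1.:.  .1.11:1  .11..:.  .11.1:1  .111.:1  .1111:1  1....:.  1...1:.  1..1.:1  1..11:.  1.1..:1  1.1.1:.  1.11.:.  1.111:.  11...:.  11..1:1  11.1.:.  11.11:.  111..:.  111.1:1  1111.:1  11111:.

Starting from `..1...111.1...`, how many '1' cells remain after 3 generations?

generation 1: 11.1.1111.11.1
generation 2: 11..1.111..1..
generation 3: 1.1111.1.11.1.
count of 1: 9

9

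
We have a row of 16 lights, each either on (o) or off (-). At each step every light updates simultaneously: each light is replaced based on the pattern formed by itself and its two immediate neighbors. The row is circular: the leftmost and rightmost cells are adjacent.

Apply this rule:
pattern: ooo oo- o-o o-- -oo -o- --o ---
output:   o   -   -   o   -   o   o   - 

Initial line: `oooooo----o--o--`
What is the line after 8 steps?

oooooo----o--o--

step 1: -oooo-o--ooooooo
step 2: --oo--ooo-ooooo-
step 3: -o--oo-o---ooo-o
step 4: -ooo---oo-o-o--o
step 5: --o-o-o---o-oooo
step 6: ooo-o-oo-oo--oo-
step 7: -o--o------oo---
step 8: oooooo----o--o--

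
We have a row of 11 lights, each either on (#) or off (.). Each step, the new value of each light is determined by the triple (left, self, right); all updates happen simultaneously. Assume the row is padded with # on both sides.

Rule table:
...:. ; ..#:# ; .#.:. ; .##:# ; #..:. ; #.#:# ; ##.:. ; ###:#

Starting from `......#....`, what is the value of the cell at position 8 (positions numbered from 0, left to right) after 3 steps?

#

.....#....#
....#....##
...#....###
position 8 holds #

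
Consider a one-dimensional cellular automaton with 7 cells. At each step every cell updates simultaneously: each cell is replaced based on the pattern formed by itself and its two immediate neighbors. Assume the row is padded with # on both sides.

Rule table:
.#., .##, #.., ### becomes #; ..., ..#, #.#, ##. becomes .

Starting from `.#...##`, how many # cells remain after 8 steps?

.##..##
.#.#.##
.#.#.##  (fixed point — unchanged through step 8)
count of #: 4

4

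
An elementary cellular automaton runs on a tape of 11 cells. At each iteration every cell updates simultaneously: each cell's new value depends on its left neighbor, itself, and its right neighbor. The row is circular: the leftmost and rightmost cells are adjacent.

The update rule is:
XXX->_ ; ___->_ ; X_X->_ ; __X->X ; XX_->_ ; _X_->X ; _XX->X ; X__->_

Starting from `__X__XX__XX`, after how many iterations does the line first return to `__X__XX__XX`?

iteration 1: _XX_XX__XX_
iteration 2: XX__X__XX__
iteration 3: X__XX_XX__X
iteration 4: __XX__X__XX
iteration 5: _XX__XX_XX_
iteration 6: XX__XX__X__
iteration 7: X__XX__XX_X
iteration 8: __XX__XX__X
iteration 9: _XX__XX__XX
iteration 10: _X__XX__XX_
iteration 11: XX_XX__XX__
iteration 12: X__X__XX__X
iteration 13: __XX_XX__XX
iteration 14: _XX__X__XX_
iteration 15: XX__XX_XX__
iteration 16: X__XX__X__X
iteration 17: __XX__XX_XX
iteration 18: _XX__XX__X_
iteration 19: XX__XX__XX_
iteration 20: X__XX__XX__
iteration 21: X_XX__XX__X
iteration 22: __X__XX__XX

22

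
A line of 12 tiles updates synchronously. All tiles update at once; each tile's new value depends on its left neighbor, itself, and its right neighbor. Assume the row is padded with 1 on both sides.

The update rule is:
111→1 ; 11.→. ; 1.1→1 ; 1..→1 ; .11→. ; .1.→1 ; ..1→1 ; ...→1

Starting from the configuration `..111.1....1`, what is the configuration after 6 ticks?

11.1.111111.
1.111.1111.1
.1.1.1.11.1.
1111111..111
111111.11.11
11111.1..1.1

11111.1..1.1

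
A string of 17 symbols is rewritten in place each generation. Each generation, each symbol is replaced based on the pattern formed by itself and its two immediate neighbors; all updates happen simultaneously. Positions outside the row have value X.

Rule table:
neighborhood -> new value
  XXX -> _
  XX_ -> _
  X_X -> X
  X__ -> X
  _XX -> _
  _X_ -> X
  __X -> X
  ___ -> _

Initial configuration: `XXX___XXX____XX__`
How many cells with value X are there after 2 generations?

13

generation 1: ___X_X___X__X__XX
generation 2: X_XXXXX_XXXXXXX__
count of X: 13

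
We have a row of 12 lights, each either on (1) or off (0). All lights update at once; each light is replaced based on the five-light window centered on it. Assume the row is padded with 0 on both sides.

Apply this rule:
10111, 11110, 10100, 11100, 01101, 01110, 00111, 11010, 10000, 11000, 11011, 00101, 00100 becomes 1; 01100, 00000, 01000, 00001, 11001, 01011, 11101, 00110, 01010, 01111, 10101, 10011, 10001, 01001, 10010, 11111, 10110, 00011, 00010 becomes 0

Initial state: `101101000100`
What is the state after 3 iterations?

100111000101
100111100101
100101100101

100101100101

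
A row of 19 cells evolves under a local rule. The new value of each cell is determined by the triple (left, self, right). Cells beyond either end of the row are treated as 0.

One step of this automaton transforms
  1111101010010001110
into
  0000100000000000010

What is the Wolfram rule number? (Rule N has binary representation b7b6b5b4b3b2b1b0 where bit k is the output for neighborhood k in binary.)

position 1: 111 → 0  (bit 7 = 0)
position 4: 110 → 1  (bit 6 = 1)
position 5: 101 → 0  (bit 5 = 0)
position 9: 100 → 0  (bit 4 = 0)
position 0: 011 → 0  (bit 3 = 0)
position 6: 010 → 0  (bit 2 = 0)
position 10: 001 → 0  (bit 1 = 0)
position 13: 000 → 0  (bit 0 = 0)
bits b7..b0 = 01000000 = 64

64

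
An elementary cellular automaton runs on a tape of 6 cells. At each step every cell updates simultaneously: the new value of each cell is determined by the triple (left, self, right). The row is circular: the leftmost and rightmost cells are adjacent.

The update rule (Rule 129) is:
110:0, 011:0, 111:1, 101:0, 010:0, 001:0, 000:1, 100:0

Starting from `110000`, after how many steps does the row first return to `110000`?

step 1: 000110
step 2: 110000

2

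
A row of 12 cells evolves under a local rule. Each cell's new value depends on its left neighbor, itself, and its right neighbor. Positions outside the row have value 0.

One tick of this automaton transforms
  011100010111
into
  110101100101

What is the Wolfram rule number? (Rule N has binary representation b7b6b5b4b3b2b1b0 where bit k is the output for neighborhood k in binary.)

position 2: 111 → 0  (bit 7 = 0)
position 3: 110 → 1  (bit 6 = 1)
position 8: 101 → 0  (bit 5 = 0)
position 4: 100 → 0  (bit 4 = 0)
position 1: 011 → 1  (bit 3 = 1)
position 7: 010 → 0  (bit 2 = 0)
position 0: 001 → 1  (bit 1 = 1)
position 5: 000 → 1  (bit 0 = 1)
bits b7..b0 = 01001011 = 75

75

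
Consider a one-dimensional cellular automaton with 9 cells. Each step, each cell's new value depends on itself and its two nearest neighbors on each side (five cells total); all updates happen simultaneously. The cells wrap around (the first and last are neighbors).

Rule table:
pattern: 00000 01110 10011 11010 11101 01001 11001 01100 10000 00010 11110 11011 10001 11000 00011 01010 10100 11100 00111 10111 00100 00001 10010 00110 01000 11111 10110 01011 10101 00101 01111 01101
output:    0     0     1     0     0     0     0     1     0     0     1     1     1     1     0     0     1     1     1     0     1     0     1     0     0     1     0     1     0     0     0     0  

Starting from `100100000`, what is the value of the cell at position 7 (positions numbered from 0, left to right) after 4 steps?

101100000
010110000
001011000
000101100
position 7 holds 0

0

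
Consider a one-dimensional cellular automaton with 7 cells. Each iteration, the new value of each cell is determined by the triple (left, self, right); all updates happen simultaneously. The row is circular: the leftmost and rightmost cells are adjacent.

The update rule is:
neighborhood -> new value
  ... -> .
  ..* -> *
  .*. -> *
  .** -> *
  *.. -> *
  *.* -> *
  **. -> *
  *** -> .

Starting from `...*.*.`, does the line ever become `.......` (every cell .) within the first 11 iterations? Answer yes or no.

..*****
***...*
..**.**
*******
.......
all cells are . at iteration 5

yes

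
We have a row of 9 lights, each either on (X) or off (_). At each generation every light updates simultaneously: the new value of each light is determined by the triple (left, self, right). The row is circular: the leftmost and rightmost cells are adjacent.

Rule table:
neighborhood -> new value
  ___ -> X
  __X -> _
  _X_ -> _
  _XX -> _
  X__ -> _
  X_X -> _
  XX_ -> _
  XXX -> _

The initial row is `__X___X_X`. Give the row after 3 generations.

____X____
XXX___XXX
____X____

____X____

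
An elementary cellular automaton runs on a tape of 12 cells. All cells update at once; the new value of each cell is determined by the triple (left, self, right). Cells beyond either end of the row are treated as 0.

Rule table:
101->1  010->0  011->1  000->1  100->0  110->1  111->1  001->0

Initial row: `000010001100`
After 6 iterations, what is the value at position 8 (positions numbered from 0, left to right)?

111000101101
111010011110
111100011110
111101011110
111110111110
111111111110
position 8 holds 1

1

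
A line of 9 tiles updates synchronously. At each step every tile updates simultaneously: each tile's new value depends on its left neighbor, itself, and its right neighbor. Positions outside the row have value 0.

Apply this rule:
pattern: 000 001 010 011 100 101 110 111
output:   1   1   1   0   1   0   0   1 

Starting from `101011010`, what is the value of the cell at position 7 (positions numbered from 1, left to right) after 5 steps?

1

101000011
101111100
100111011
111010000
010011111
position 7 holds 1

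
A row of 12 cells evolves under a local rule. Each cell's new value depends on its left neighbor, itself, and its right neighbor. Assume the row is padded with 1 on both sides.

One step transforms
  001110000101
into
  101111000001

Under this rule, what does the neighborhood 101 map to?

0

At position 10 the neighborhood is 101; the next row has 0 there.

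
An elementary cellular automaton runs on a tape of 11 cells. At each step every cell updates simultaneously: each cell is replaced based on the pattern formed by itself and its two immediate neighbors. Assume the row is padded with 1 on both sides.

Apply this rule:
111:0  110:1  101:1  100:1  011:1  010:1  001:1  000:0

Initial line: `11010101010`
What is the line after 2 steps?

01111111111
11000000000

11000000000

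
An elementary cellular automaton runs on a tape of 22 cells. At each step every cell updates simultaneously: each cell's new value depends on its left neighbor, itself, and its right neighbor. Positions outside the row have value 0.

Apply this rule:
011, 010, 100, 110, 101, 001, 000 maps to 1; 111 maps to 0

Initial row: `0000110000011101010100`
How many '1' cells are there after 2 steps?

1111111111110111111111
1000000000011100000001
count of 1: 5

5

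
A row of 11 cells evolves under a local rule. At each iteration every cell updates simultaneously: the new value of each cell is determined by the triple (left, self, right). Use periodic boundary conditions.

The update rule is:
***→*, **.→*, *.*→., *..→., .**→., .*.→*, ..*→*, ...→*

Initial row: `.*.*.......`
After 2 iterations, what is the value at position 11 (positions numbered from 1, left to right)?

iteration 1: **.*.******
iteration 2: **.*..*****
position 11 holds *

*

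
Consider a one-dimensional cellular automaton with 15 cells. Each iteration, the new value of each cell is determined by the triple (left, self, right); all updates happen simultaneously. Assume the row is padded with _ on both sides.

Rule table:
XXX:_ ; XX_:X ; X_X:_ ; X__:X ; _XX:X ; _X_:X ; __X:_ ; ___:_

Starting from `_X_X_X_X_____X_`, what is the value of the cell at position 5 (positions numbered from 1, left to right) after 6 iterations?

_X_X_X_XX____XX
_X_X_X_XXX___XX
_X_X_X_X_XX__XX
_X_X_X_X_XXX_XX
_X_X_X_X_X_X_XX
_X_X_X_X_X_X_XX
position 5 holds _

_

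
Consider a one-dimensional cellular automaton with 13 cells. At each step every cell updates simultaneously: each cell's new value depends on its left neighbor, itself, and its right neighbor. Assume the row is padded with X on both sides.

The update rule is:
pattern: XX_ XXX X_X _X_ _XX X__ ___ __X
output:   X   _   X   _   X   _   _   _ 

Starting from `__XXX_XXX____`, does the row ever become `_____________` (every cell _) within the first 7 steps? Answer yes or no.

step 1: __X_XXX_X____
step 2: ___XX_XX_____
step 3: ___XXXXX_____
step 4: ___X___X_____
step 5: _____________
all cells are _ at step 5

yes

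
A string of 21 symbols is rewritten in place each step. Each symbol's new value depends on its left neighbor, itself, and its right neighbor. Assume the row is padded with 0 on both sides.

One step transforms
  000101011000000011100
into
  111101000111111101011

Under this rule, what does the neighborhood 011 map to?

At position 7 the neighborhood is 011; the next row has 0 there.

0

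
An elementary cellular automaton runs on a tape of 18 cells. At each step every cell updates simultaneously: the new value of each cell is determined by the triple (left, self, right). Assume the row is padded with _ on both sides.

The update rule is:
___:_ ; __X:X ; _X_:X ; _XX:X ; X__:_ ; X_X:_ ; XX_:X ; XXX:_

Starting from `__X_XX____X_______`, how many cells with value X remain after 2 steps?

_XX_XX___XX_______
XXX_XX__XXX_______
count of X: 8

8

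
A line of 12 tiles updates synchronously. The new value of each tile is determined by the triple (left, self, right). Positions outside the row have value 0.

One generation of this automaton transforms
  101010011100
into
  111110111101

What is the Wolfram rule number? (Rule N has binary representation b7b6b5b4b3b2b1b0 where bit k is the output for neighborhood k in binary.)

position 8: 111 → 1  (bit 7 = 1)
position 9: 110 → 1  (bit 6 = 1)
position 1: 101 → 1  (bit 5 = 1)
position 5: 100 → 0  (bit 4 = 0)
position 7: 011 → 1  (bit 3 = 1)
position 0: 010 → 1  (bit 2 = 1)
position 6: 001 → 1  (bit 1 = 1)
position 11: 000 → 1  (bit 0 = 1)
bits b7..b0 = 11101111 = 239

239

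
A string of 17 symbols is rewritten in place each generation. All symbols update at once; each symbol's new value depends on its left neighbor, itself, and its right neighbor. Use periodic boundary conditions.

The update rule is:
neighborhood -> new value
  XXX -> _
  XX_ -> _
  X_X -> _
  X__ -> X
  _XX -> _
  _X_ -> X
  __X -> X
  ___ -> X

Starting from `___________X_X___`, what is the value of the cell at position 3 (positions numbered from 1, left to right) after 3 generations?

XXXXXXXXXXXX_XXXX
_________________
XXXXXXXXXXXXXXXXX
position 3 holds X

X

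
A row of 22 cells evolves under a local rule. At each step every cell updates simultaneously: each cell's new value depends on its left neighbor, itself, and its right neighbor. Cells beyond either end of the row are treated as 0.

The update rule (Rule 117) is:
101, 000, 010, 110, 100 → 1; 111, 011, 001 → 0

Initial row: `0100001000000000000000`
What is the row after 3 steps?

1110011111111111111101

step 1: 0111101111111111111111
step 2: 0000110000000000000001
step 3: 1110011111111111111101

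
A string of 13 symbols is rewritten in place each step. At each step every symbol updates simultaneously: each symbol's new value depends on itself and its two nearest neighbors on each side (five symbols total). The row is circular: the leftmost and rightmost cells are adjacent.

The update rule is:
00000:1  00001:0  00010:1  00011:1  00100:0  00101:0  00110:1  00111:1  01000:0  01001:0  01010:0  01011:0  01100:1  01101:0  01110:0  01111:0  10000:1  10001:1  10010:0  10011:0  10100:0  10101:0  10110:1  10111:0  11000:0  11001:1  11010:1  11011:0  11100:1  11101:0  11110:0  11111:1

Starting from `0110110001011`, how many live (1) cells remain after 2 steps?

0100110110010
0000100111000
count of 1: 4

4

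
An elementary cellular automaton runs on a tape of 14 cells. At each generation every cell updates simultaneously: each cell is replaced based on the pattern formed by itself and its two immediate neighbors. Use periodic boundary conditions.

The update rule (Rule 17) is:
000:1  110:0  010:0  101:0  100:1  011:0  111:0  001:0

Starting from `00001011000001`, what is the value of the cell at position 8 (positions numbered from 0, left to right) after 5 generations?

1

generation 1: 11100000111100
generation 2: 00011110000010
generation 3: 11000001111001
generation 4: 00111100000100
generation 5: 10000011110011
position 8 holds 1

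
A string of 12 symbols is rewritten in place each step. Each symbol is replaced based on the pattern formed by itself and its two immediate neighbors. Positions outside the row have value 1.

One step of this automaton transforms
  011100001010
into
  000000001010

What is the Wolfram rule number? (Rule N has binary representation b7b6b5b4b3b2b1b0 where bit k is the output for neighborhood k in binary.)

4

position 2: 111 → 0  (bit 7 = 0)
position 3: 110 → 0  (bit 6 = 0)
position 0: 101 → 0  (bit 5 = 0)
position 4: 100 → 0  (bit 4 = 0)
position 1: 011 → 0  (bit 3 = 0)
position 8: 010 → 1  (bit 2 = 1)
position 7: 001 → 0  (bit 1 = 0)
position 5: 000 → 0  (bit 0 = 0)
bits b7..b0 = 00000100 = 4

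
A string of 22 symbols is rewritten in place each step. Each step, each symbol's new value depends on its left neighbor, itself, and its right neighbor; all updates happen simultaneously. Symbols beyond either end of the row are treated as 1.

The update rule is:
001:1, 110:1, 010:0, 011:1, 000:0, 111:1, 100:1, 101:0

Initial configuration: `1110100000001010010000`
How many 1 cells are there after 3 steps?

step 1: 1110010000010001101001
step 2: 1111101000101011100111
step 3: 1111100101000011111111
count of 1: 15

15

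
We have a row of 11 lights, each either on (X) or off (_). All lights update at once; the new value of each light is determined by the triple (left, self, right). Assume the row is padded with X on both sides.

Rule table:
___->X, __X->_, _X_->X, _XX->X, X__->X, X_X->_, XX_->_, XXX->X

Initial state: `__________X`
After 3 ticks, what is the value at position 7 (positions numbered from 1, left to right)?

tick 1: XXXXXXXXX_X
tick 2: XXXXXXXX__X
tick 3: XXXXXXX_X_X
position 7 holds X

X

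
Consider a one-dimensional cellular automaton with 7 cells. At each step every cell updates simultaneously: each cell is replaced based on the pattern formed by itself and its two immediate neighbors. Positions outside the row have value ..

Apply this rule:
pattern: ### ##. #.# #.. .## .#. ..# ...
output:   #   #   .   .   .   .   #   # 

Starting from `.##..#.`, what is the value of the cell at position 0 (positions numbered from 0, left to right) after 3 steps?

#

step 1: #.#.#..
step 2: ......#
step 3: ######.
position 0 holds #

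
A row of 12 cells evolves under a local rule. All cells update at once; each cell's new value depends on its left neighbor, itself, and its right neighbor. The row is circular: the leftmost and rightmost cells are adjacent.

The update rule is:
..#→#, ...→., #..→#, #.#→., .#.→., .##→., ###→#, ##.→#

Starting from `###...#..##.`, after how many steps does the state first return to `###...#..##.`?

.###.#.##.#.
#.##....#..#
#..##..#.##.
.##.###...#.
#.#..###.#.#
#..##.##....
.##.#..##..#
..#..##.###.
.#.##.#..###
....#..##.##
#..#.##.#..#
###...#..##.

12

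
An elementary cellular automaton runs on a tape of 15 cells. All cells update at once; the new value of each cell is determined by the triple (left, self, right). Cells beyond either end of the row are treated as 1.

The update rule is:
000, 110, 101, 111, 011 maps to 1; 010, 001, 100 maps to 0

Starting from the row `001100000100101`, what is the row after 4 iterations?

001111111111111

001101110000011
001111110111011
001111111111111
001111111111111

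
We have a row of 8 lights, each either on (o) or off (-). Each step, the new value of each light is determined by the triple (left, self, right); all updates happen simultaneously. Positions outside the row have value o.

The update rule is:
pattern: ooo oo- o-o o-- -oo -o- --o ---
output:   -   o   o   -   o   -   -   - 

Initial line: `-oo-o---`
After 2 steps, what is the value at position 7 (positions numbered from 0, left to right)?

-

oooo----
---o----
position 7 holds -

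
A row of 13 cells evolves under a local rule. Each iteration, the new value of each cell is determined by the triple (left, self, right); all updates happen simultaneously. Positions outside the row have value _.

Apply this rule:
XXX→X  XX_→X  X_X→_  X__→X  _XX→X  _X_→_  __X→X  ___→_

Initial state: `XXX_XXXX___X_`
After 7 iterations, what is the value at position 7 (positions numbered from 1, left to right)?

X

XXX_XXXXX_X_X
XXX_XXXXX____
XXX_XXXXXX___
XXX_XXXXXXX__
XXX_XXXXXXXX_
XXX_XXXXXXXXX
XXX_XXXXXXXXX
position 7 holds X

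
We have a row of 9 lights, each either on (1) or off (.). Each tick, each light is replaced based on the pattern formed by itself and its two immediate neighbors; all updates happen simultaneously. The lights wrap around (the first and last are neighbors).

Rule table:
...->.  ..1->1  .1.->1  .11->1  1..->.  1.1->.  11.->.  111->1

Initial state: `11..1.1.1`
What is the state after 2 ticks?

1..11.1.1
..11..1.1

..11..1.1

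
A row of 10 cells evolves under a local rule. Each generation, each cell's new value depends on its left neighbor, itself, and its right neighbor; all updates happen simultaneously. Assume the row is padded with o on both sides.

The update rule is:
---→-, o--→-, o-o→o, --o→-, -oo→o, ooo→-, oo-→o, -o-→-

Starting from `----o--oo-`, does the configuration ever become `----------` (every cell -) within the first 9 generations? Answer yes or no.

-------ooo
-------o--
----------
all cells are - at generation 3

yes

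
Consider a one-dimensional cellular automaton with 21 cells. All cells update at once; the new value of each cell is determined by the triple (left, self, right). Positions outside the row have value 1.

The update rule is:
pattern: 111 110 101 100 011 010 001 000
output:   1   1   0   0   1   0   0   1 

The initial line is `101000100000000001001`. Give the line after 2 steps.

101000101111111101101

100010001111111100001
101000101111111101101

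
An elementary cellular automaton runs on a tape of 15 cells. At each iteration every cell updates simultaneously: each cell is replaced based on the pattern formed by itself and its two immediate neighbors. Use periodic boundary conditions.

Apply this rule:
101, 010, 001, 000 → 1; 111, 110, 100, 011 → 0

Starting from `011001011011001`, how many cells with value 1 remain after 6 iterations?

6

100011100100011
001100001101100
110001110010001
000110000110110
111000111001000
000011000011011
count of 1: 6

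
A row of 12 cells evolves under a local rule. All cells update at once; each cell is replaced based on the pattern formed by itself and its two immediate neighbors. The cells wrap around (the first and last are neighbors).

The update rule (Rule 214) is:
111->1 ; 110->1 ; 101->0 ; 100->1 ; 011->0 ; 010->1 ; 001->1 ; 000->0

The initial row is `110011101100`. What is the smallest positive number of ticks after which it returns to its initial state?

12

011101100111
001100111011
110111011001
110011001110
011101110110
101100110011
100111011101
111011001100
011001110111
001110110011
110110011101
110011101100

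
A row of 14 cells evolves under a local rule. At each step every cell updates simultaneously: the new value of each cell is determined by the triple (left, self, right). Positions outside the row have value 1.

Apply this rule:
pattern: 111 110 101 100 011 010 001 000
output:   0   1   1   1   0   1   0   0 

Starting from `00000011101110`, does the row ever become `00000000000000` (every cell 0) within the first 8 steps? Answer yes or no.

no

10000000110011
11000000011000
01100000001100
10110000000110
11011000000011
01101100000000
10110110000000
11011011000000
step 8 is 11011011000000, still not uniform 0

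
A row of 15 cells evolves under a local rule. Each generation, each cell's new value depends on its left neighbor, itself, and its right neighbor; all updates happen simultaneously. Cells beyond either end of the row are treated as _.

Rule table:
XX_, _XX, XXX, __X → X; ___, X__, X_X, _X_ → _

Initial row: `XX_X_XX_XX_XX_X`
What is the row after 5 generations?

XX_XXXX_XX_XX__

XX___XX_XX_XX__
XX__XXX_XX_XX__
XX_XXXX_XX_XX__
XX_XXXX_XX_XX__  (fixed point — unchanged through generation 5)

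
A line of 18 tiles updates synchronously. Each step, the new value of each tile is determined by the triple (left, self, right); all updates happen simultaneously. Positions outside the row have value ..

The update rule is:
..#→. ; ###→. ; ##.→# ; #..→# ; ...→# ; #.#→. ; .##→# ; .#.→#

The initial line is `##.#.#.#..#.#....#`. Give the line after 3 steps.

##.#.#.##.#.##.#.#

##.#.#.##.#.####.#
##.#.#.##.#.#..#.#
##.#.#.##.#.##.#.#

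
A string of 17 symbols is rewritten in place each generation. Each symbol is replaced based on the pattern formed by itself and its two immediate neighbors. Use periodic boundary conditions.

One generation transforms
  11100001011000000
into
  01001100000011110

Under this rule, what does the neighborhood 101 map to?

At position 8 the neighborhood is 101; the next row has 0 there.

0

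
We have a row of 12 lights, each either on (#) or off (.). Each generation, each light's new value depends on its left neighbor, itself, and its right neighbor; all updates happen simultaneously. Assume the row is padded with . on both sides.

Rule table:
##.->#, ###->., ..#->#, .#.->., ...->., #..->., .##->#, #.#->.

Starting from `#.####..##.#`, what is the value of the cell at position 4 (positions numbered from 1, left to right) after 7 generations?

..#..#.###..
.#..#..#.#..
#..#..#.....
..#..#......
.#..#.......
#..#........
..#.........
position 4 holds .

.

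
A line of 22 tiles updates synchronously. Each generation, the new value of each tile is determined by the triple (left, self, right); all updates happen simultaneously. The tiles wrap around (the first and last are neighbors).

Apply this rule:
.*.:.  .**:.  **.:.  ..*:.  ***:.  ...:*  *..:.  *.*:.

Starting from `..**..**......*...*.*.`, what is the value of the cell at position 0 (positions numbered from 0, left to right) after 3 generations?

*

*........****...*.....
..******......*...***.
*........****...*.....
position 0 holds *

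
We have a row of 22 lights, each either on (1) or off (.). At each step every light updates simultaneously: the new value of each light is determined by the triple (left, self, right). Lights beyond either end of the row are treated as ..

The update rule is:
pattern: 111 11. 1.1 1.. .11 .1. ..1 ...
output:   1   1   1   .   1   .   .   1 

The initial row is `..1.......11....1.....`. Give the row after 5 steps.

step 1: 1...11111.11.11...1111
step 2: ..1.11111111111.1.1111
step 3: 1..1111111111111.11111
step 4: ...1111111111111111111
step 5: 11.1111111111111111111

11.1111111111111111111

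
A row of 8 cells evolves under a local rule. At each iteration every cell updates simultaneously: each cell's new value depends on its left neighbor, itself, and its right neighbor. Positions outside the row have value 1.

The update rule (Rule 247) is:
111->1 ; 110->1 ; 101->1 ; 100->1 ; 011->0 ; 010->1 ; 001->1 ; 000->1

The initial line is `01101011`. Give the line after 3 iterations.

10111101
11011110
11101111

11101111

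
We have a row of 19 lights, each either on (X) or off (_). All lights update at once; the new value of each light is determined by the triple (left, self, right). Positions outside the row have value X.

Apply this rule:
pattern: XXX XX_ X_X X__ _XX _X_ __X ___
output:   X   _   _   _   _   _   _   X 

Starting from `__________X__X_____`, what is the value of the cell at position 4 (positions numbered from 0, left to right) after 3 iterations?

_XXXXXXXX______XXX_
__XXXXXX__XXXX__X__
___XXXX____XX______
position 4 holds X

X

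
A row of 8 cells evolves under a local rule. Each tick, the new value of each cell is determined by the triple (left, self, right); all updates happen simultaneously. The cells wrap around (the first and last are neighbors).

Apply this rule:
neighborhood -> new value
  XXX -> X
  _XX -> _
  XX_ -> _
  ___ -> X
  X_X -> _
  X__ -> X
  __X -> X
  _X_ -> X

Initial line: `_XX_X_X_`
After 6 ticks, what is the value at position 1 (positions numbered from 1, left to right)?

X

X___X_XX
_XXXX__X
__XX_XXX
XX____X_
__XXXXX_
XX_XXX_X
position 1 holds X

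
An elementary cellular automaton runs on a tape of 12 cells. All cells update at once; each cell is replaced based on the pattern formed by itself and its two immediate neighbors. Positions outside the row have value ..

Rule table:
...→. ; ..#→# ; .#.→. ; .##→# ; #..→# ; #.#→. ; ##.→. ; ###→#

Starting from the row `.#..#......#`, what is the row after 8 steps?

#.##.#....#.
..#...#..#.#
.#.#.#.##...
#......#.#..
.#....#...#.
#.#..#.#.#.#
...##.......
..##.#......

..##.#......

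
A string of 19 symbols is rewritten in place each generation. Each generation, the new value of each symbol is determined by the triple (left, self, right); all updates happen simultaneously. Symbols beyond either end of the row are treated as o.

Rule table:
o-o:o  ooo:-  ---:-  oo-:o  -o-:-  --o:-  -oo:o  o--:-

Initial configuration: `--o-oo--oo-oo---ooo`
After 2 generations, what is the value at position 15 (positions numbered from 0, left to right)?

---ooo--ooooo---o--
---o-o--o---o------
position 15 holds -

-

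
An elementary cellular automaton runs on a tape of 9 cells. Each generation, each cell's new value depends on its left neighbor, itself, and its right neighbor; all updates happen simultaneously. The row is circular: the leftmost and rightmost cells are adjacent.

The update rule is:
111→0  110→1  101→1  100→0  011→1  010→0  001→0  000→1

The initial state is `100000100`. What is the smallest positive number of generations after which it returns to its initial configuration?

14

001110000
101010111
110101100
111011100
101110100
011011000
011111011
110001111
010101000
001010011
000100011
010001011
100100111
100000100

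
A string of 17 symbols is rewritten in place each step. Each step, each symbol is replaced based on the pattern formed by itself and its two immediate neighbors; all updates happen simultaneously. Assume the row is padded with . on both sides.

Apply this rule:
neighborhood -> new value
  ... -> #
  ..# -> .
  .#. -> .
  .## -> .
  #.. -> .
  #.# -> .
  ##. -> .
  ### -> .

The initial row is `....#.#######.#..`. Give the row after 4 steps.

###.............#
....###########..
###.............#  (repeats step 1; period 2)
step 4: ....###########..

....###########..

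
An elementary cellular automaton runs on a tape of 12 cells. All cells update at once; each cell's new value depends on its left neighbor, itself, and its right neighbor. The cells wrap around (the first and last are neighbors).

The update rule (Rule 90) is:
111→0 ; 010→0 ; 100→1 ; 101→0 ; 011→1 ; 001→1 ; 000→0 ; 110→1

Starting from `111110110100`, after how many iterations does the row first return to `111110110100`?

100010110011
110100111110
110011100010
111110110100

4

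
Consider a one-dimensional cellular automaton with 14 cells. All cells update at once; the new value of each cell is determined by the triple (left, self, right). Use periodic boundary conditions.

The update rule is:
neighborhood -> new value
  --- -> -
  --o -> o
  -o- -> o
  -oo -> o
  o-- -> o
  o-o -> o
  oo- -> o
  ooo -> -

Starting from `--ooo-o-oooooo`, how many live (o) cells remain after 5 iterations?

4

ooo-ooooo----o
--ooo---oo--oo
ooo-oo-ooooooo
--oooooo------
-oo----oo-----
count of o: 4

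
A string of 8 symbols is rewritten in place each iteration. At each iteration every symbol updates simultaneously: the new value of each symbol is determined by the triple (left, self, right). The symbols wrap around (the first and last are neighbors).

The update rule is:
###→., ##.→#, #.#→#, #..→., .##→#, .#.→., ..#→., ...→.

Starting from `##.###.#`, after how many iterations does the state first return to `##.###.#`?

iteration 1: .###.###
iteration 2: ##.###.#

2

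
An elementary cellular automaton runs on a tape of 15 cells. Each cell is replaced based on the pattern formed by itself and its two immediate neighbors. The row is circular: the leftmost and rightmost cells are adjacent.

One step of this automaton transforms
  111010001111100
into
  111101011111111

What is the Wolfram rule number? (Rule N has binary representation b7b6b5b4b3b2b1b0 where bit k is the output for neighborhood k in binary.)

position 1: 111 → 1  (bit 7 = 1)
position 2: 110 → 1  (bit 6 = 1)
position 3: 101 → 1  (bit 5 = 1)
position 5: 100 → 1  (bit 4 = 1)
position 0: 011 → 1  (bit 3 = 1)
position 4: 010 → 0  (bit 2 = 0)
position 7: 001 → 1  (bit 1 = 1)
position 6: 000 → 0  (bit 0 = 0)
bits b7..b0 = 11111010 = 250

250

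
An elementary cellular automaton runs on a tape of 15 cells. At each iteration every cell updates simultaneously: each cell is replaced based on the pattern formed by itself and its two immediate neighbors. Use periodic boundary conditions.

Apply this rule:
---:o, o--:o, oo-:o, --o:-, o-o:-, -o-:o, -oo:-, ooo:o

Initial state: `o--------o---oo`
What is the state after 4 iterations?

--oooooooo--ooo

oooooooo-ooo--o
oooooooo--ooo--
-oooooooo--ooo-
--oooooooo--ooo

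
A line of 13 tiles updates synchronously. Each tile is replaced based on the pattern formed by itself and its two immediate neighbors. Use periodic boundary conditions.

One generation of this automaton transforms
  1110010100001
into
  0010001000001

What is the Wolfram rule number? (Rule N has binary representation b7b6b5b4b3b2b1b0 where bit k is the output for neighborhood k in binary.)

104

position 0: 111 → 0  (bit 7 = 0)
position 2: 110 → 1  (bit 6 = 1)
position 6: 101 → 1  (bit 5 = 1)
position 3: 100 → 0  (bit 4 = 0)
position 12: 011 → 1  (bit 3 = 1)
position 5: 010 → 0  (bit 2 = 0)
position 4: 001 → 0  (bit 1 = 0)
position 9: 000 → 0  (bit 0 = 0)
bits b7..b0 = 01101000 = 104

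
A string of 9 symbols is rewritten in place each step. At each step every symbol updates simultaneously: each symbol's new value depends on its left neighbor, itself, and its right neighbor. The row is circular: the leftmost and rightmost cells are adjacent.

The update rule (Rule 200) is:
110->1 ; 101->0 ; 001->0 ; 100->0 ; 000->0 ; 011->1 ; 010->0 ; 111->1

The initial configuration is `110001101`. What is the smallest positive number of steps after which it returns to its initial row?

110001101

1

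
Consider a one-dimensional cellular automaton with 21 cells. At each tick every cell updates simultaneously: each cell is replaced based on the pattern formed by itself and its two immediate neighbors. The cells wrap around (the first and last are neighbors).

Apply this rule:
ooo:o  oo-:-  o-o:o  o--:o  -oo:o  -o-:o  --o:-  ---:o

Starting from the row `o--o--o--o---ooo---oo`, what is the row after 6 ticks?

tick 1: -o-oo-oo-ooo-oo-oo-oo
tick 2: oooo-oo-ooo-oo-oo-oo-
tick 3: ooo-oo-ooo-oo-oo-oo-o
tick 4: oo-oo-ooo-oo-oo-oo-oo
tick 5: o-oo-ooo-oo-oo-oo-ooo
tick 6: -oo-ooo-oo-oo-oo-oooo

-oo-ooo-oo-oo-oo-oooo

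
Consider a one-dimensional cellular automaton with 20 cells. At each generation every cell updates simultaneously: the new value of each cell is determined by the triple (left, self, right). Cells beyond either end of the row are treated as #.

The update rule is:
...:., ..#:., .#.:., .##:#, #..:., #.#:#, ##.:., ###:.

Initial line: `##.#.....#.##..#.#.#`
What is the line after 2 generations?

..........#......##.

..#.......##....#.##
..........#......##.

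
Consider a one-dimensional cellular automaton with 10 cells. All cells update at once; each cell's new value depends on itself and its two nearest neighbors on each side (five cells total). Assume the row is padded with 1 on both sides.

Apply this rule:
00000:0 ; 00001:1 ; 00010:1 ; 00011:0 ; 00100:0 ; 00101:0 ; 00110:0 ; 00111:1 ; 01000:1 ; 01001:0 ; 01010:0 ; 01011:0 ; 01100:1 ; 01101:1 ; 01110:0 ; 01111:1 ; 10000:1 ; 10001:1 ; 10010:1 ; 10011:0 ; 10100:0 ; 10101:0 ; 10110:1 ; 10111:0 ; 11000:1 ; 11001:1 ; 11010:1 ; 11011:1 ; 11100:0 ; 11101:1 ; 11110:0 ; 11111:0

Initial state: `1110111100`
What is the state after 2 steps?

0011010010
1001100100

1001100100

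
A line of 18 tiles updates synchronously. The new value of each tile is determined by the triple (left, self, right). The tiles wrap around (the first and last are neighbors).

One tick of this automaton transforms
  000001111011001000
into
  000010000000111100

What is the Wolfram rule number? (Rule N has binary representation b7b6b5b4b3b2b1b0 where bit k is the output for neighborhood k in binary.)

22

position 6: 111 → 0  (bit 7 = 0)
position 8: 110 → 0  (bit 6 = 0)
position 9: 101 → 0  (bit 5 = 0)
position 12: 100 → 1  (bit 4 = 1)
position 5: 011 → 0  (bit 3 = 0)
position 14: 010 → 1  (bit 2 = 1)
position 4: 001 → 1  (bit 1 = 1)
position 0: 000 → 0  (bit 0 = 0)
bits b7..b0 = 00010110 = 22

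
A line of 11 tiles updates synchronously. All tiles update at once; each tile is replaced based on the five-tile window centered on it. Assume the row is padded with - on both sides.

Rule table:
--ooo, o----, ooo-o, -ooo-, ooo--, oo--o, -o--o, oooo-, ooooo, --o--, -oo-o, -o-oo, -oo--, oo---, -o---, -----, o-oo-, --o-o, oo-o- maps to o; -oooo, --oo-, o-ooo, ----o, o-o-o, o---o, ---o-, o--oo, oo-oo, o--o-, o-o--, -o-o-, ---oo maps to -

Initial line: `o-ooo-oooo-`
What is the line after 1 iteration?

oo-oo---ooo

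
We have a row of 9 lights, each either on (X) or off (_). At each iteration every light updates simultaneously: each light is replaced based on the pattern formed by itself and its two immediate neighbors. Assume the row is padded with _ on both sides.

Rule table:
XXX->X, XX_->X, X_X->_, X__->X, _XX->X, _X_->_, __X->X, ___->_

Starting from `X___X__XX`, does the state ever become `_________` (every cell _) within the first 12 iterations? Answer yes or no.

no

iteration 1: _X_X_XXXX
iteration 2: X____XXXX
iteration 3: _X__XXXXX
iteration 4: X_XXXXXXX
iteration 5: __XXXXXXX
iteration 6: _XXXXXXXX
iteration 7: XXXXXXXXX
iteration 8: XXXXXXXXX  (fixed point — unchanged through iteration 12)
iteration 12 is XXXXXXXXX, still not uniform _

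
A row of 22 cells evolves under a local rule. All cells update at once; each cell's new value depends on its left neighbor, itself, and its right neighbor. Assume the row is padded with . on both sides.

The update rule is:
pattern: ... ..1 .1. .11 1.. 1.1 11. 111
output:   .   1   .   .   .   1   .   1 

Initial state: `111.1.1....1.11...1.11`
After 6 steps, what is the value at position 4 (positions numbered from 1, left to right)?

.

.1.1.1....1.1....1.1..
1.1.1....1.1....1.1...
.1.1....1.1....1.1....
1.1....1.1....1.1.....
.1....1.1....1.1......
1....1.1....1.1.......
position 4 holds .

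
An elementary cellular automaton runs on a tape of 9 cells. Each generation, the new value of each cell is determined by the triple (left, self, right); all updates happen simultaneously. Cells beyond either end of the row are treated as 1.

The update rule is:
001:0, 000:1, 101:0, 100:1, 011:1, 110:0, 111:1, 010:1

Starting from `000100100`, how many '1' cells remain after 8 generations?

3

110110110
100100100
010110110
010100100
010110110  (repeats generation 3; period 2)
generation 8: 010100100
count of 1: 3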